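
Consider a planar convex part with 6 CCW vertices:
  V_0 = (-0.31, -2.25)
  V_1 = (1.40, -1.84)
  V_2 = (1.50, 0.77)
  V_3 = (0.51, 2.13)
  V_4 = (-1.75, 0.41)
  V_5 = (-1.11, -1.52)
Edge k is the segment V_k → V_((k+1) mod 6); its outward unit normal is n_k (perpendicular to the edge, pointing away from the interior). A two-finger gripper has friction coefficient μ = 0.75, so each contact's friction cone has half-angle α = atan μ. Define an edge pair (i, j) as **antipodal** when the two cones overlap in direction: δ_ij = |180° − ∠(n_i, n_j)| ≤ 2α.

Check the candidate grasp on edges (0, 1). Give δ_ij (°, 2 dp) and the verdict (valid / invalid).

δ = 105.68°, invalid

α = atan 0.75 = 36.87°;  2α = 73.74°
edge 0: e_0 = (+1.71, +0.41);  n_0 = (+0.2332, -0.9724)
edge 1: e_1 = (+0.10, +2.61);  n_1 = (+0.9993, -0.0383)
∠(n_0, n_1) = 74.32°
δ = |180° − 74.32°| = 105.68°
105.68° > 2α = 73.74°  →  invalid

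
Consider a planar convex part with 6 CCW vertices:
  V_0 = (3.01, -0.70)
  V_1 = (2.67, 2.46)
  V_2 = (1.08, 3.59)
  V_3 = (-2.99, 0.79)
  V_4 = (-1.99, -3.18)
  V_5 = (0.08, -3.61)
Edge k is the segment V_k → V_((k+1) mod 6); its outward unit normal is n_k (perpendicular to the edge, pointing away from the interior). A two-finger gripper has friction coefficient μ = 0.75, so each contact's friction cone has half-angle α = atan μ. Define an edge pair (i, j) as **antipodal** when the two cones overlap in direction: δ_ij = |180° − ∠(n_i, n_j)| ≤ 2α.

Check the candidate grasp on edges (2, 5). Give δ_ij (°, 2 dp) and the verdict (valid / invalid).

δ = 10.28°, valid

α = atan 0.75 = 36.87°;  2α = 73.74°
edge 2: e_2 = (-4.07, -2.80);  n_2 = (-0.5668, +0.8239)
edge 5: e_5 = (+2.93, +2.91);  n_5 = (+0.7047, -0.7095)
∠(n_2, n_5) = 169.72°
δ = |180° − 169.72°| = 10.28°
10.28° ≤ 2α = 73.74°  →  valid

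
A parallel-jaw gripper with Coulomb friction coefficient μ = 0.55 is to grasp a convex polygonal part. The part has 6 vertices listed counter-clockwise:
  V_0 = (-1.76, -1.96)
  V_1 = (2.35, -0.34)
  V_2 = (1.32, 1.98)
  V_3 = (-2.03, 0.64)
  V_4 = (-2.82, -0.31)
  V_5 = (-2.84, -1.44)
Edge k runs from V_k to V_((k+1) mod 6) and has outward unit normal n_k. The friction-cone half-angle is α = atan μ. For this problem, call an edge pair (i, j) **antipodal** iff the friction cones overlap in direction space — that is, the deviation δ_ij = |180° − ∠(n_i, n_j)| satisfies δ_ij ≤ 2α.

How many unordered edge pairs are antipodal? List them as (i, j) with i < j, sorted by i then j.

α = atan 0.55 = 28.81°;  2α = 57.62°
n_0 = (+0.3667, -0.9303)
n_1 = (+0.9140, +0.4058)
n_2 = (-0.3714, +0.9285)
n_3 = (-0.7689, +0.6394)
n_4 = (-0.9998, +0.0177)
n_5 = (-0.4338, -0.9010)
  (0,1): δ = 87.57°  ·
  (0,2): δ = 0.29°  ✓
  (0,3): δ = 28.74°  ✓
  (0,4): δ = 67.47°  ·
  (0,5): δ = 132.78°  ·
  (1,2): δ = 92.14°  ·
  (1,3): δ = 63.69°  ·
  (1,4): δ = 24.95°  ✓
  (1,5): δ = 40.35°  ✓
  (2,3): δ = 151.55°  ·
  (2,4): δ = 112.82°  ·
  (2,5): δ = 47.51°  ✓
  (3,4): δ = 141.27°  ·
  (3,5): δ = 75.96°  ·
  (4,5): δ = 114.70°  ·
antipodal pairs: 5

count = 5; pairs: (0,2), (0,3), (1,4), (1,5), (2,5)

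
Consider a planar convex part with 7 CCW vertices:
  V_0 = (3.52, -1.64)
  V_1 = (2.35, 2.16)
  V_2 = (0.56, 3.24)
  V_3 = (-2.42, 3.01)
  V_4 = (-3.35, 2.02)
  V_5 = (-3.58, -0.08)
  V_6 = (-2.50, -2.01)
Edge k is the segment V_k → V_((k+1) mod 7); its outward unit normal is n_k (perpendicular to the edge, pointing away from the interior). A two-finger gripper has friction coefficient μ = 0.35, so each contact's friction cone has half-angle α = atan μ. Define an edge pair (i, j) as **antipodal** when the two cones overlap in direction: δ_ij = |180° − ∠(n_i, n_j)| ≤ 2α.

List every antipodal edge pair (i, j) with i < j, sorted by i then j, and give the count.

α = atan 0.35 = 19.29°;  2α = 38.58°
n_0 = (+0.9557, +0.2943)
n_1 = (+0.5166, +0.8562)
n_2 = (-0.0770, +0.9970)
n_3 = (-0.7288, +0.6847)
n_4 = (-0.9941, +0.1089)
n_5 = (-0.8727, -0.4883)
n_6 = (+0.0613, -0.9981)
  (0,1): δ = 138.22°  ·
  (0,2): δ = 102.70°  ·
  (0,3): δ = 60.32°  ·
  (0,4): δ = 23.36°  ✓
  (0,5): δ = 12.12°  ✓
  (0,6): δ = 76.40°  ·
  (1,2): δ = 144.48°  ·
  (1,3): δ = 102.11°  ·
  (1,4): δ = 65.15°  ·
  (1,5): δ = 29.66°  ✓
  (1,6): δ = 34.62°  ✓
  (2,3): δ = 137.62°  ·
  (2,4): δ = 100.66°  ·
  (2,5): δ = 65.18°  ·
  (2,6): δ = 0.90°  ✓
  (3,4): δ = 143.04°  ·
  (3,5): δ = 107.56°  ·
  (3,6): δ = 43.27°  ·
  (4,5): δ = 144.52°  ·
  (4,6): δ = 80.23°  ·
  (5,6): δ = 115.71°  ·
antipodal pairs: 5

count = 5; pairs: (0,4), (0,5), (1,5), (1,6), (2,6)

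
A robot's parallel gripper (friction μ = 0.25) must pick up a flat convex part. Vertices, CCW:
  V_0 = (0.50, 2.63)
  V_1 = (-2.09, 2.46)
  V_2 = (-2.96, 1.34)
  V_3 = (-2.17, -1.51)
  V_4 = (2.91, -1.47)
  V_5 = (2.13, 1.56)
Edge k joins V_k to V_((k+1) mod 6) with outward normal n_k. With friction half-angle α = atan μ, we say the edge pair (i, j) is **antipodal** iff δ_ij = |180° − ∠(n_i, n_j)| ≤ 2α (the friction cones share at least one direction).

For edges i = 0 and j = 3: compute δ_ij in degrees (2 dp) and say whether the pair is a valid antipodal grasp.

α = atan 0.25 = 14.04°;  2α = 28.07°
edge 0: e_0 = (-2.59, -0.17);  n_0 = (-0.0655, +0.9979)
edge 3: e_3 = (+5.08, +0.04);  n_3 = (+0.0079, -1.0000)
∠(n_0, n_3) = 176.70°
δ = |180° − 176.70°| = 3.30°
3.30° ≤ 2α = 28.07°  →  valid

δ = 3.30°, valid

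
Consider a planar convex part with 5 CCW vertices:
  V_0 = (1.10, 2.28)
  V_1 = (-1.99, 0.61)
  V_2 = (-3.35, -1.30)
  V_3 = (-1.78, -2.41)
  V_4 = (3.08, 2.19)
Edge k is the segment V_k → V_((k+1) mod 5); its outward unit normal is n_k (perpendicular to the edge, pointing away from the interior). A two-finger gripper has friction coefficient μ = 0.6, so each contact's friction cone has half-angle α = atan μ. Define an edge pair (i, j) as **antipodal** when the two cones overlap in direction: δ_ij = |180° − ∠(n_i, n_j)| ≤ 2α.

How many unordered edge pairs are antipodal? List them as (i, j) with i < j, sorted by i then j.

count = 4; pairs: (0,3), (1,3), (2,4), (3,4)

α = atan 0.6 = 30.96°;  2α = 61.93°
n_0 = (-0.4755, +0.8797)
n_1 = (-0.8146, +0.5800)
n_2 = (-0.5773, -0.8165)
n_3 = (+0.6874, -0.7263)
n_4 = (+0.0454, +0.9990)
  (0,1): δ = 153.84°  ·
  (0,2): δ = 63.65°  ·
  (0,3): δ = 15.04°  ✓
  (0,4): δ = 149.01°  ·
  (1,2): δ = 89.81°  ·
  (1,3): δ = 11.12°  ✓
  (1,4): δ = 122.85°  ·
  (2,3): δ = 101.31°  ·
  (2,4): δ = 32.66°  ✓
  (3,4): δ = 46.03°  ✓
antipodal pairs: 4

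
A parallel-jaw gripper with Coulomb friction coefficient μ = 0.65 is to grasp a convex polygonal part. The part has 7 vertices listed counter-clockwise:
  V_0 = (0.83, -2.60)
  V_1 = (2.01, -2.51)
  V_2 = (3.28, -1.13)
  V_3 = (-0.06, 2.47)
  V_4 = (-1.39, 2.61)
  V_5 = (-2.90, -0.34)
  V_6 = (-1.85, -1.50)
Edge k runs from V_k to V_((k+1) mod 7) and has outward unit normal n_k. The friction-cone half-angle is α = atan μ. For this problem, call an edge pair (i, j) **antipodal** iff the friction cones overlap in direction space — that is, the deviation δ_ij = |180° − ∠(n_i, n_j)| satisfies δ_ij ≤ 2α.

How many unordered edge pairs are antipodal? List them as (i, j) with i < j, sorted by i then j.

count = 9; pairs: (0,2), (0,3), (0,4), (1,3), (1,4), (2,5), (2,6), (3,5), (3,6)

α = atan 0.65 = 33.02°;  2α = 66.05°
n_0 = (+0.0761, -0.9971)
n_1 = (+0.7358, -0.6772)
n_2 = (+0.7331, +0.6801)
n_3 = (+0.1047, +0.9945)
n_4 = (-0.8902, +0.4556)
n_5 = (-0.7414, -0.6711)
n_6 = (-0.3797, -0.9251)
  (0,1): δ = 136.98°  ·
  (0,2): δ = 51.51°  ✓
  (0,3): δ = 10.37°  ✓
  (0,4): δ = 58.53°  ✓
  (0,5): δ = 127.79°  ·
  (0,6): δ = 153.32°  ·
  (1,2): δ = 94.52°  ·
  (1,3): δ = 53.39°  ✓
  (1,4): δ = 15.52°  ✓
  (1,5): δ = 84.77°  ·
  (1,6): δ = 110.31°  ·
  (2,3): δ = 138.86°  ·
  (2,4): δ = 69.96°  ·
  (2,5): δ = 0.70°  ✓
  (2,6): δ = 24.83°  ✓
  (3,4): δ = 111.10°  ·
  (3,5): δ = 41.84°  ✓
  (3,6): δ = 16.31°  ✓
  (4,5): δ = 110.74°  ·
  (4,6): δ = 85.21°  ·
  (5,6): δ = 154.47°  ·
antipodal pairs: 9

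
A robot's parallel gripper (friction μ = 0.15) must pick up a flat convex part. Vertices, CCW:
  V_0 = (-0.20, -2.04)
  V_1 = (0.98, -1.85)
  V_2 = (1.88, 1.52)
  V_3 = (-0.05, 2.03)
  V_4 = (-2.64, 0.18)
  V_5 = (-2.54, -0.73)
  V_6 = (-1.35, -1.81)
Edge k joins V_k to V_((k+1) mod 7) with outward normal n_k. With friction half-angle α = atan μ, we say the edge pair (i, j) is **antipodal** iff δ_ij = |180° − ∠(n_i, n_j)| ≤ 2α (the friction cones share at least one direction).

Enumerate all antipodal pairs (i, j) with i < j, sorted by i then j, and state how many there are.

count = 1; pairs: (2,6)

α = atan 0.15 = 8.53°;  2α = 17.06°
n_0 = (+0.1590, -0.9873)
n_1 = (+0.9661, -0.2580)
n_2 = (+0.2555, +0.9668)
n_3 = (-0.5812, +0.8137)
n_4 = (-0.9940, -0.1092)
n_5 = (-0.6721, -0.7405)
n_6 = (-0.1961, -0.9806)
  (0,1): δ = 114.10°  ·
  (0,2): δ = 23.95°  ·
  (0,3): δ = 26.39°  ·
  (0,4): δ = 87.12°  ·
  (0,5): δ = 128.63°  ·
  (0,6): δ = 159.54°  ·
  (1,2): δ = 89.85°  ·
  (1,3): δ = 39.51°  ·
  (1,4): δ = 21.22°  ·
  (1,5): δ = 62.73°  ·
  (1,6): δ = 93.64°  ·
  (2,3): δ = 129.66°  ·
  (2,4): δ = 68.93°  ·
  (2,5): δ = 27.42°  ·
  (2,6): δ = 3.49°  ✓
  (3,4): δ = 119.27°  ·
  (3,5): δ = 77.76°  ·
  (3,6): δ = 46.85°  ·
  (4,5): δ = 138.50°  ·
  (4,6): δ = 107.58°  ·
  (5,6): δ = 149.08°  ·
antipodal pairs: 1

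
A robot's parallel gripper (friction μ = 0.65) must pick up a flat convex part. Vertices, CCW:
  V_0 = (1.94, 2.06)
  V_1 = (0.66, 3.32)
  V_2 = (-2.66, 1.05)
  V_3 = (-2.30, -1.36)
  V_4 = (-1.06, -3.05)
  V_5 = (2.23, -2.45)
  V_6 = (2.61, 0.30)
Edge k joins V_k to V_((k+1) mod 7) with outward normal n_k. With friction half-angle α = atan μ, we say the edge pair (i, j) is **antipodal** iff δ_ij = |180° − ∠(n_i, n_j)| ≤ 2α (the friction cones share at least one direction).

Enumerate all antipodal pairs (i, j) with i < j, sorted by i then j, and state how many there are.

count = 9; pairs: (0,2), (0,3), (0,4), (1,4), (1,5), (2,5), (2,6), (3,5), (3,6)

α = atan 0.65 = 33.02°;  2α = 66.05°
n_0 = (+0.7015, +0.7127)
n_1 = (-0.5644, +0.8255)
n_2 = (-0.9890, -0.1477)
n_3 = (-0.8063, -0.5916)
n_4 = (+0.1794, -0.9838)
n_5 = (+0.9906, -0.1369)
n_6 = (+0.9346, +0.3558)
  (0,1): δ = 101.09°  ·
  (0,2): δ = 36.96°  ✓
  (0,3): δ = 9.18°  ✓
  (0,4): δ = 54.88°  ✓
  (0,5): δ = 126.68°  ·
  (0,6): δ = 155.39°  ·
  (1,2): δ = 115.87°  ·
  (1,3): δ = 88.09°  ·
  (1,4): δ = 24.03°  ✓
  (1,5): δ = 47.77°  ✓
  (1,6): δ = 76.48°  ·
  (2,3): δ = 152.23°  ·
  (2,4): δ = 88.16°  ·
  (2,5): δ = 16.36°  ✓
  (2,6): δ = 12.35°  ✓
  (3,4): δ = 115.93°  ·
  (3,5): δ = 44.14°  ✓
  (3,6): δ = 15.43°  ✓
  (4,5): δ = 108.20°  ·
  (4,6): δ = 79.49°  ·
  (5,6): δ = 151.29°  ·
antipodal pairs: 9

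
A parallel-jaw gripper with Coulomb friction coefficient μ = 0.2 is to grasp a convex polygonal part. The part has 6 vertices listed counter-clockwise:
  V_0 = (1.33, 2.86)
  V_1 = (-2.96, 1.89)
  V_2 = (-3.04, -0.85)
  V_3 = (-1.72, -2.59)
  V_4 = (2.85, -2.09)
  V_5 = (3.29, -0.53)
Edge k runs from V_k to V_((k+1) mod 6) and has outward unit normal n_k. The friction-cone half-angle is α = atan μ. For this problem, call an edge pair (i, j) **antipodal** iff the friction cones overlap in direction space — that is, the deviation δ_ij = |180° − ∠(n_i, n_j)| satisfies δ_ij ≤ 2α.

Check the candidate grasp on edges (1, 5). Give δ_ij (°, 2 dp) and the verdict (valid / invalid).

α = atan 0.2 = 11.31°;  2α = 22.62°
edge 1: e_1 = (-0.08, -2.74);  n_1 = (-0.9996, +0.0292)
edge 5: e_5 = (-1.96, +3.39);  n_5 = (+0.8657, +0.5005)
∠(n_1, n_5) = 148.29°
δ = |180° − 148.29°| = 31.71°
31.71° > 2α = 22.62°  →  invalid

δ = 31.71°, invalid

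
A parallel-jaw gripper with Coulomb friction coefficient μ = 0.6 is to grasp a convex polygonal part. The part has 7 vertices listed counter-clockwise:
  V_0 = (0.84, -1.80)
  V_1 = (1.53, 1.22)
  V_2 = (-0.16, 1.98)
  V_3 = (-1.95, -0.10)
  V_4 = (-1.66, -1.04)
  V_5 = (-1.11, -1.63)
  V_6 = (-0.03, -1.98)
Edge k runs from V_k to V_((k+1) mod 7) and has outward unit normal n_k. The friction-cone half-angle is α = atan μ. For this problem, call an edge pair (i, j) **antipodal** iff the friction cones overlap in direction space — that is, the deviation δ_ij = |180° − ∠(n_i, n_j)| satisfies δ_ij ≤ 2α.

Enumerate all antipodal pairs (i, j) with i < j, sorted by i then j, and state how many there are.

α = atan 0.6 = 30.96°;  2α = 61.93°
n_0 = (+0.9749, -0.2227)
n_1 = (+0.4101, +0.9120)
n_2 = (-0.7580, +0.6523)
n_3 = (-0.9556, -0.2948)
n_4 = (-0.7315, -0.6819)
n_5 = (-0.3083, -0.9513)
n_6 = (+0.2026, -0.9793)
  (0,1): δ = 101.34°  ·
  (0,2): δ = 27.84°  ✓
  (0,3): δ = 30.02°  ✓
  (0,4): δ = 55.86°  ✓
  (0,5): δ = 84.91°  ·
  (0,6): δ = 114.56°  ·
  (1,2): δ = 106.50°  ·
  (1,3): δ = 48.64°  ✓
  (1,4): δ = 22.80°  ✓
  (1,5): δ = 6.26°  ✓
  (1,6): δ = 35.90°  ✓
  (2,3): δ = 122.14°  ·
  (2,4): δ = 96.30°  ·
  (2,5): δ = 67.24°  ·
  (2,6): δ = 37.60°  ✓
  (3,4): δ = 154.16°  ·
  (3,5): δ = 125.10°  ·
  (3,6): δ = 95.46°  ·
  (4,5): δ = 150.95°  ·
  (4,6): δ = 121.30°  ·
  (5,6): δ = 150.35°  ·
antipodal pairs: 8

count = 8; pairs: (0,2), (0,3), (0,4), (1,3), (1,4), (1,5), (1,6), (2,6)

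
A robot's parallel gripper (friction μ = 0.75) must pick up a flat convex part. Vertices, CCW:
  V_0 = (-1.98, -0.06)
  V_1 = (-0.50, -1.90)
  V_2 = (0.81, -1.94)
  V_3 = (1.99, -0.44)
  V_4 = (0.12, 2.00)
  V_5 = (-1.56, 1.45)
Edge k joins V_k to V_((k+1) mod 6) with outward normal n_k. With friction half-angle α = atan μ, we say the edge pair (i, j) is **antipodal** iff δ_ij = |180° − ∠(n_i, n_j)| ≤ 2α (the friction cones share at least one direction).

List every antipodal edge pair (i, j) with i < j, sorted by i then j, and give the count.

α = atan 0.75 = 36.87°;  2α = 73.74°
n_0 = (-0.7792, -0.6268)
n_1 = (-0.0305, -0.9995)
n_2 = (+0.7860, -0.6183)
n_3 = (+0.7937, +0.6083)
n_4 = (-0.3111, +0.9504)
n_5 = (-0.9634, +0.2680)
  (0,1): δ = 130.56°  ·
  (0,2): δ = 77.00°  ·
  (0,3): δ = 1.35°  ✓
  (0,4): δ = 69.32°  ✓
  (0,5): δ = 125.64°  ·
  (1,2): δ = 126.44°  ·
  (1,3): δ = 50.78°  ✓
  (1,4): δ = 19.88°  ✓
  (1,5): δ = 76.21°  ·
  (2,3): δ = 104.34°  ·
  (2,4): δ = 33.68°  ✓
  (2,5): δ = 22.65°  ✓
  (3,4): δ = 109.34°  ·
  (3,5): δ = 53.01°  ✓
  (4,5): δ = 123.67°  ·
antipodal pairs: 7

count = 7; pairs: (0,3), (0,4), (1,3), (1,4), (2,4), (2,5), (3,5)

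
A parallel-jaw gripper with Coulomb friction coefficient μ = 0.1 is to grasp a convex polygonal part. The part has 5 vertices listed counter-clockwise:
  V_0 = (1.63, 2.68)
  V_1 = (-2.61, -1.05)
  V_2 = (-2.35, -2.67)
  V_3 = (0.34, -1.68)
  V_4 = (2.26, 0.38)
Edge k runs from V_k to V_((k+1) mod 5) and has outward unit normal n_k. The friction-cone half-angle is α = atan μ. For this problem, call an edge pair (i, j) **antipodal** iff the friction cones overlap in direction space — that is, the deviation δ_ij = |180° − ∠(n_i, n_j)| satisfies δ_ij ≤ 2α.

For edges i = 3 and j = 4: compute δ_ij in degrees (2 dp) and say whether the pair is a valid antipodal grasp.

α = atan 0.1 = 5.71°;  2α = 11.42°
edge 3: e_3 = (+1.92, +2.06);  n_3 = (+0.7315, -0.6818)
edge 4: e_4 = (-0.63, +2.30);  n_4 = (+0.9645, +0.2642)
∠(n_3, n_4) = 58.30°
δ = |180° − 58.30°| = 121.70°
121.70° > 2α = 11.42°  →  invalid

δ = 121.70°, invalid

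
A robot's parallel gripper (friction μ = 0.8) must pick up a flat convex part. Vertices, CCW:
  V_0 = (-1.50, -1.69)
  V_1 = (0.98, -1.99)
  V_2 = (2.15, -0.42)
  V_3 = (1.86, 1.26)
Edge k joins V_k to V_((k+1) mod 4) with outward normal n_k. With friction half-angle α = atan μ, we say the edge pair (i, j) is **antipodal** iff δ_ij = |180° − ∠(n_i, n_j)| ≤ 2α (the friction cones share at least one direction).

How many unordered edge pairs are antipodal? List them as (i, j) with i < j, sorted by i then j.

α = atan 0.8 = 38.66°;  2α = 77.32°
n_0 = (-0.1201, -0.9928)
n_1 = (+0.8018, -0.5975)
n_2 = (+0.9854, +0.1701)
n_3 = (-0.6598, +0.7515)
  (0,1): δ = 119.80°  ·
  (0,2): δ = 73.31°  ✓
  (0,3): δ = 48.18°  ✓
  (1,2): δ = 133.51°  ·
  (1,3): δ = 12.02°  ✓
  (2,3): δ = 58.51°  ✓
antipodal pairs: 4

count = 4; pairs: (0,2), (0,3), (1,3), (2,3)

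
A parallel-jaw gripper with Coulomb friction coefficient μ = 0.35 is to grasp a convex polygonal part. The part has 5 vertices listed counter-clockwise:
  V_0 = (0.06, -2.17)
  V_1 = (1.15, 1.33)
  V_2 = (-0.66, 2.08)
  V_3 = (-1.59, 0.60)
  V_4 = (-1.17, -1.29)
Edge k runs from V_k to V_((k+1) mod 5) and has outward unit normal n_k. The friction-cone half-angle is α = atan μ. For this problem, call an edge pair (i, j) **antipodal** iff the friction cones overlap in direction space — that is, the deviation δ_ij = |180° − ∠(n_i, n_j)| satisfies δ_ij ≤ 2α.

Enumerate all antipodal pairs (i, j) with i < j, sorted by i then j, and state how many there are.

count = 3; pairs: (0,2), (0,3), (1,4)

α = atan 0.35 = 19.29°;  2α = 38.58°
n_0 = (+0.9548, -0.2973)
n_1 = (+0.3828, +0.9238)
n_2 = (-0.8467, +0.5321)
n_3 = (-0.9762, -0.2169)
n_4 = (-0.5819, -0.8133)
  (0,1): δ = 95.21°  ·
  (0,2): δ = 14.85°  ✓
  (0,3): δ = 29.83°  ✓
  (0,4): δ = 71.72°  ·
  (1,2): δ = 99.64°  ·
  (1,3): δ = 54.96°  ·
  (1,4): δ = 13.07°  ✓
  (2,3): δ = 135.33°  ·
  (2,4): δ = 93.44°  ·
  (3,4): δ = 138.11°  ·
antipodal pairs: 3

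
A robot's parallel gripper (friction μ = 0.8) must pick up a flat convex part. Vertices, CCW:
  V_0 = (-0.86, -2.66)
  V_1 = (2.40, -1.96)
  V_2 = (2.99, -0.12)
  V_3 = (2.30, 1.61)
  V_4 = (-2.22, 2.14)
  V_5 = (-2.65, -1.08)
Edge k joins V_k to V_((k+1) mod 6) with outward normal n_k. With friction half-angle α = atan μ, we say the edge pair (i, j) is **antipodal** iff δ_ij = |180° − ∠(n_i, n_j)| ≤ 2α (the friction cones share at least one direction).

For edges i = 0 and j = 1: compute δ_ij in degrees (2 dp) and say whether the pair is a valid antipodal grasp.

α = atan 0.8 = 38.66°;  2α = 77.32°
edge 0: e_0 = (+3.26, +0.70);  n_0 = (+0.2099, -0.9777)
edge 1: e_1 = (+0.59, +1.84);  n_1 = (+0.9522, -0.3053)
∠(n_0, n_1) = 60.10°
δ = |180° − 60.10°| = 119.90°
119.90° > 2α = 77.32°  →  invalid

δ = 119.90°, invalid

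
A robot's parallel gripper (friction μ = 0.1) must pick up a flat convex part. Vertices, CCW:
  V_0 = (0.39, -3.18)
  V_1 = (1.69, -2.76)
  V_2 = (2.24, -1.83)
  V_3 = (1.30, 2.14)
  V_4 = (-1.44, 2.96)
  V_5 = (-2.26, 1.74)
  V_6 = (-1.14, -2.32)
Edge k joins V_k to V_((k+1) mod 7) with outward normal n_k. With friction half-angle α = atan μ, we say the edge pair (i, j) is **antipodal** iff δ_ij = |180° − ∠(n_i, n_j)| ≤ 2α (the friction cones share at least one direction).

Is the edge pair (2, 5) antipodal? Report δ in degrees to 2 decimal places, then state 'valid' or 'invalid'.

δ = 2.10°, valid

α = atan 0.1 = 5.71°;  2α = 11.42°
edge 2: e_2 = (-0.94, +3.97);  n_2 = (+0.9731, +0.2304)
edge 5: e_5 = (+1.12, -4.06);  n_5 = (-0.9640, -0.2659)
∠(n_2, n_5) = 177.90°
δ = |180° − 177.90°| = 2.10°
2.10° ≤ 2α = 11.42°  →  valid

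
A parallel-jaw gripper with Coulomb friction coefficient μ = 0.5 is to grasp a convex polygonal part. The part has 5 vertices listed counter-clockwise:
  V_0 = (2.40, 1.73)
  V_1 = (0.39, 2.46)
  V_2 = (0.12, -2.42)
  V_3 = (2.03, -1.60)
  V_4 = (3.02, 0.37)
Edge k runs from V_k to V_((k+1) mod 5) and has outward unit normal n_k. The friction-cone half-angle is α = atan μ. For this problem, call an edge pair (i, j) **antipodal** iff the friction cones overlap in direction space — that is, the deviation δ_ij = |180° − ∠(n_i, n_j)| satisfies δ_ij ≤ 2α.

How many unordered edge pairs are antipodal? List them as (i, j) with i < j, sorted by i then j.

count = 3; pairs: (0,2), (1,3), (1,4)

α = atan 0.5 = 26.57°;  2α = 53.13°
n_0 = (+0.3414, +0.9399)
n_1 = (-0.9985, +0.0552)
n_2 = (+0.3945, -0.9189)
n_3 = (+0.8935, -0.4490)
n_4 = (+0.9099, +0.4148)
  (0,1): δ = 73.21°  ·
  (0,2): δ = 43.20°  ✓
  (0,3): δ = 83.28°  ·
  (0,4): δ = 134.47°  ·
  (1,2): δ = 63.60°  ·
  (1,3): δ = 23.51°  ✓
  (1,4): δ = 27.67°  ✓
  (2,3): δ = 139.92°  ·
  (2,4): δ = 88.73°  ·
  (3,4): δ = 128.81°  ·
antipodal pairs: 3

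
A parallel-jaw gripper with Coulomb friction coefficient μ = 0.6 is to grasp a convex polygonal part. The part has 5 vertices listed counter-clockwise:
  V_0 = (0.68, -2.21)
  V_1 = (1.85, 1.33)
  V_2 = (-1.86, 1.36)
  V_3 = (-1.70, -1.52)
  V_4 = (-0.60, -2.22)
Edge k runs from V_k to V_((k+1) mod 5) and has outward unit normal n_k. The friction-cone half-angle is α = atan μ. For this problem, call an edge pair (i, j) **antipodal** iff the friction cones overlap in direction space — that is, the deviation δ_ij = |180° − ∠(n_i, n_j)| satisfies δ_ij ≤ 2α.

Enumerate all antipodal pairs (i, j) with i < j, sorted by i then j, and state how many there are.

α = atan 0.6 = 30.96°;  2α = 61.93°
n_0 = (+0.9495, -0.3138)
n_1 = (+0.0081, +1.0000)
n_2 = (-0.9985, -0.0555)
n_3 = (-0.5369, -0.8437)
n_4 = (+0.0078, -1.0000)
  (0,1): δ = 72.17°  ·
  (0,2): δ = 21.47°  ✓
  (0,3): δ = 75.82°  ·
  (0,4): δ = 108.74°  ·
  (1,2): δ = 86.36°  ·
  (1,3): δ = 32.01°  ✓
  (1,4): δ = 0.91°  ✓
  (2,3): δ = 125.65°  ·
  (2,4): δ = 92.73°  ·
  (3,4): δ = 147.08°  ·
antipodal pairs: 3

count = 3; pairs: (0,2), (1,3), (1,4)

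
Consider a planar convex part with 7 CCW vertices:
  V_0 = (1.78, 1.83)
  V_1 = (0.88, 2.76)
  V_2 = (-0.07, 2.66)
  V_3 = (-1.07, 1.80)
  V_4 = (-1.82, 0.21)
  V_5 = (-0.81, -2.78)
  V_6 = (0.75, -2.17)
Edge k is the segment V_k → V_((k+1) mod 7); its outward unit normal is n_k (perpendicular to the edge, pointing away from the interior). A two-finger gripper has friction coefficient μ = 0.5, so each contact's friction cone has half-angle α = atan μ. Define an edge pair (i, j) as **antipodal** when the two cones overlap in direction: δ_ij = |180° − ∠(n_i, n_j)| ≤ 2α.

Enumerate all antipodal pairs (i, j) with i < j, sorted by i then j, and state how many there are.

α = atan 0.5 = 26.57°;  2α = 53.13°
n_0 = (+0.7186, +0.6954)
n_1 = (-0.1047, +0.9945)
n_2 = (-0.6520, +0.7582)
n_3 = (-0.9044, +0.4266)
n_4 = (-0.9474, -0.3200)
n_5 = (+0.3642, -0.9313)
n_6 = (+0.9684, -0.2494)
  (0,1): δ = 128.05°  ·
  (0,2): δ = 93.37°  ·
  (0,3): δ = 69.31°  ·
  (0,4): δ = 25.40°  ✓
  (0,5): δ = 67.30°  ·
  (0,6): δ = 121.50°  ·
  (1,2): δ = 145.31°  ·
  (1,3): δ = 121.26°  ·
  (1,4): δ = 77.34°  ·
  (1,5): δ = 15.35°  ✓
  (1,6): δ = 69.55°  ·
  (2,3): δ = 155.95°  ·
  (2,4): δ = 112.03°  ·
  (2,5): δ = 19.34°  ✓
  (2,6): δ = 34.86°  ✓
  (3,4): δ = 136.08°  ·
  (3,5): δ = 43.39°  ✓
  (3,6): δ = 10.81°  ✓
  (4,5): δ = 87.31°  ·
  (4,6): δ = 33.10°  ✓
  (5,6): δ = 125.80°  ·
antipodal pairs: 7

count = 7; pairs: (0,4), (1,5), (2,5), (2,6), (3,5), (3,6), (4,6)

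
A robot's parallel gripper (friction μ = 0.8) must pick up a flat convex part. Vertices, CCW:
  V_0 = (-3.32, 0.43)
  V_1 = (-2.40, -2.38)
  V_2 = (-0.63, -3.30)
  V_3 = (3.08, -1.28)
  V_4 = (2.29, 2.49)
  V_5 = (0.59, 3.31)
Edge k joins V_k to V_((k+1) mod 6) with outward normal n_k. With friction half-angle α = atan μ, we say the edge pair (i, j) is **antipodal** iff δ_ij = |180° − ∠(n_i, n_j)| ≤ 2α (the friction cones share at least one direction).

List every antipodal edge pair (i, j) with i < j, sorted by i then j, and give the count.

count = 8; pairs: (0,3), (0,4), (1,3), (1,4), (1,5), (2,4), (2,5), (3,5)

α = atan 0.8 = 38.66°;  2α = 77.32°
n_0 = (-0.9504, -0.3112)
n_1 = (-0.4612, -0.8873)
n_2 = (+0.4782, -0.8783)
n_3 = (+0.9787, +0.2051)
n_4 = (+0.4345, +0.9007)
n_5 = (-0.5931, +0.8052)
  (0,1): δ = 135.59°  ·
  (0,2): δ = 79.56°  ·
  (0,3): δ = 6.29°  ✓
  (0,4): δ = 46.12°  ✓
  (0,5): δ = 108.25°  ·
  (1,2): δ = 123.97°  ·
  (1,3): δ = 50.70°  ✓
  (1,4): δ = 1.71°  ✓
  (1,5): δ = 63.84°  ✓
  (2,3): δ = 106.73°  ·
  (2,4): δ = 54.32°  ✓
  (2,5): δ = 7.81°  ✓
  (3,4): δ = 127.59°  ·
  (3,5): δ = 65.46°  ✓
  (4,5): δ = 117.88°  ·
antipodal pairs: 8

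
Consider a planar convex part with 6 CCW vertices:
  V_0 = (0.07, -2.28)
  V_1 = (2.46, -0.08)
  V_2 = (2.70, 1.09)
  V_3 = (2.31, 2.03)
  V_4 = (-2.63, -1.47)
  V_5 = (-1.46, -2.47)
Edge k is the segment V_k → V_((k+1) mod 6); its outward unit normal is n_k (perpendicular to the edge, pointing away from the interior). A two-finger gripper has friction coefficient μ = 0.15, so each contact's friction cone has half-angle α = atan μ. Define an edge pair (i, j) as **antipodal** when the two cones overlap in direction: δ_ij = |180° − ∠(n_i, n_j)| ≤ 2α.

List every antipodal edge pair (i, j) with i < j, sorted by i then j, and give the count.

α = atan 0.15 = 8.53°;  2α = 17.06°
n_0 = (+0.6773, -0.7357)
n_1 = (+0.9796, -0.2009)
n_2 = (+0.9237, +0.3832)
n_3 = (-0.5781, +0.8160)
n_4 = (-0.6497, -0.7602)
n_5 = (+0.1232, -0.9924)
  (0,1): δ = 144.22°  ·
  (0,2): δ = 110.10°  ·
  (0,3): δ = 7.31°  ✓
  (0,4): δ = 96.85°  ·
  (0,5): δ = 144.45°  ·
  (1,2): δ = 145.87°  ·
  (1,3): δ = 43.09°  ·
  (1,4): δ = 61.07°  ·
  (1,5): δ = 108.67°  ·
  (2,3): δ = 77.22°  ·
  (2,4): δ = 26.95°  ·
  (2,5): δ = 74.55°  ·
  (3,4): δ = 75.84°  ·
  (3,5): δ = 28.24°  ·
  (4,5): δ = 132.40°  ·
antipodal pairs: 1

count = 1; pairs: (0,3)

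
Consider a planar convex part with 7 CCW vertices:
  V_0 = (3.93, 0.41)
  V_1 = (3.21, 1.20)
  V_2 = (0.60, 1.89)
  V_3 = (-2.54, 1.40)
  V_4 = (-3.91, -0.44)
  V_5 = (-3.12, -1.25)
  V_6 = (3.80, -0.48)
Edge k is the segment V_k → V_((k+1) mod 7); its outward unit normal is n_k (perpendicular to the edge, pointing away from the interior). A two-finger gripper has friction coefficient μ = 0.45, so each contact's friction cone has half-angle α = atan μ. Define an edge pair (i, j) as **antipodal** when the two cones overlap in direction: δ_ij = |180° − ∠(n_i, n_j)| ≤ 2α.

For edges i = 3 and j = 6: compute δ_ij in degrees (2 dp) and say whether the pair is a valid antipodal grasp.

α = atan 0.45 = 24.23°;  2α = 48.46°
edge 3: e_3 = (-1.37, -1.84);  n_3 = (-0.8021, +0.5972)
edge 6: e_6 = (+0.13, +0.89);  n_6 = (+0.9895, -0.1445)
∠(n_3, n_6) = 151.64°
δ = |180° − 151.64°| = 28.36°
28.36° ≤ 2α = 48.46°  →  valid

δ = 28.36°, valid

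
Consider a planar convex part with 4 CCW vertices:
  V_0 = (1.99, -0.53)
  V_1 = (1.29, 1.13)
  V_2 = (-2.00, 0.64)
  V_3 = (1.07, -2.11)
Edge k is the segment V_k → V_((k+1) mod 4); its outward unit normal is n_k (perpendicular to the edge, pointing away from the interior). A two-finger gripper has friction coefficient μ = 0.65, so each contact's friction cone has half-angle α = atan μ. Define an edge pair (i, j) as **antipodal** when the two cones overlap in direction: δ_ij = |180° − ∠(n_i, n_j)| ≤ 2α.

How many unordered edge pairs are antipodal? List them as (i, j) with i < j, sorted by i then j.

count = 3; pairs: (0,2), (1,2), (1,3)

α = atan 0.65 = 33.02°;  2α = 66.05°
n_0 = (+0.9214, +0.3886)
n_1 = (-0.1473, +0.9891)
n_2 = (-0.6672, -0.7449)
n_3 = (+0.8642, -0.5032)
  (0,1): δ = 104.39°  ·
  (0,2): δ = 25.28°  ✓
  (0,3): δ = 126.92°  ·
  (1,2): δ = 50.32°  ✓
  (1,3): δ = 51.32°  ✓
  (2,3): δ = 78.36°  ·
antipodal pairs: 3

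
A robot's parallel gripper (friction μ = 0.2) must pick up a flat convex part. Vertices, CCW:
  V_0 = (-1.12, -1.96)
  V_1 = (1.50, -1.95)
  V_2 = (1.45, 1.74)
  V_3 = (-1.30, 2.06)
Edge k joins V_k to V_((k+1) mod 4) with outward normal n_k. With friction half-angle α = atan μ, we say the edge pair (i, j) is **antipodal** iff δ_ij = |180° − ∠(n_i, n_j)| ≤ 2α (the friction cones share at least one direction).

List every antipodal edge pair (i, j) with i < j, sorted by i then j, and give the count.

count = 2; pairs: (0,2), (1,3)

α = atan 0.2 = 11.31°;  2α = 22.62°
n_0 = (+0.0038, -1.0000)
n_1 = (+0.9999, +0.0135)
n_2 = (+0.1156, +0.9933)
n_3 = (-0.9990, -0.0447)
  (0,1): δ = 89.44°  ·
  (0,2): δ = 6.86°  ✓
  (0,3): δ = 92.35°  ·
  (1,2): δ = 97.41°  ·
  (1,3): δ = 1.79°  ✓
  (2,3): δ = 80.80°  ·
antipodal pairs: 2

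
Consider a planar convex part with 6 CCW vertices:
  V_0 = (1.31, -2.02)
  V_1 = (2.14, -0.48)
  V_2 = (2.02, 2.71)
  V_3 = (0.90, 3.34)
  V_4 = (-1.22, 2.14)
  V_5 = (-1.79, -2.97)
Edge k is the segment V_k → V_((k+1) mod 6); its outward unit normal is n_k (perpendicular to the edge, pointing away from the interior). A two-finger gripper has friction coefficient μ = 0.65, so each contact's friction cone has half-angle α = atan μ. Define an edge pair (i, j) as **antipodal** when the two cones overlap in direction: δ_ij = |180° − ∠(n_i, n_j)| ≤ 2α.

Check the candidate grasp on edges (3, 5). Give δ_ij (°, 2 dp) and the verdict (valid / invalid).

α = atan 0.65 = 33.02°;  2α = 66.05°
edge 3: e_3 = (-2.12, -1.20);  n_3 = (-0.4926, +0.8703)
edge 5: e_5 = (+3.10, +0.95);  n_5 = (+0.2930, -0.9561)
∠(n_3, n_5) = 167.53°
δ = |180° − 167.53°| = 12.47°
12.47° ≤ 2α = 66.05°  →  valid

δ = 12.47°, valid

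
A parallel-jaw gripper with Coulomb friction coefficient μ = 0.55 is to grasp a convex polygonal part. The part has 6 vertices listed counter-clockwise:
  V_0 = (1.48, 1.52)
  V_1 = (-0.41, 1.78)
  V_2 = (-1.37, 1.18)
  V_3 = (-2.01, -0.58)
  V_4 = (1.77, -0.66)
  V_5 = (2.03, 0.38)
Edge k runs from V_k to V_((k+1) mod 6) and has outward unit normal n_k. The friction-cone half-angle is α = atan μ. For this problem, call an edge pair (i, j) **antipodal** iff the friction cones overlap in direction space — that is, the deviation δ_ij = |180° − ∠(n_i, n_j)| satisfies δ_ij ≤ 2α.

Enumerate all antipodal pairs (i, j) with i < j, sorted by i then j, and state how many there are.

α = atan 0.55 = 28.81°;  2α = 57.62°
n_0 = (+0.1363, +0.9907)
n_1 = (-0.5300, +0.8480)
n_2 = (-0.9398, +0.3417)
n_3 = (-0.0212, -0.9998)
n_4 = (+0.9701, -0.2425)
n_5 = (+0.9007, +0.4345)
  (0,1): δ = 140.16°  ·
  (0,2): δ = 102.15°  ·
  (0,3): δ = 6.62°  ✓
  (0,4): δ = 83.80°  ·
  (0,5): δ = 123.59°  ·
  (1,2): δ = 141.99°  ·
  (1,3): δ = 33.22°  ✓
  (1,4): δ = 43.96°  ✓
  (1,5): δ = 83.75°  ·
  (2,3): δ = 71.23°  ·
  (2,4): δ = 5.95°  ✓
  (2,5): δ = 45.74°  ✓
  (3,4): δ = 102.82°  ·
  (3,5): δ = 63.03°  ·
  (4,5): δ = 140.21°  ·
antipodal pairs: 5

count = 5; pairs: (0,3), (1,3), (1,4), (2,4), (2,5)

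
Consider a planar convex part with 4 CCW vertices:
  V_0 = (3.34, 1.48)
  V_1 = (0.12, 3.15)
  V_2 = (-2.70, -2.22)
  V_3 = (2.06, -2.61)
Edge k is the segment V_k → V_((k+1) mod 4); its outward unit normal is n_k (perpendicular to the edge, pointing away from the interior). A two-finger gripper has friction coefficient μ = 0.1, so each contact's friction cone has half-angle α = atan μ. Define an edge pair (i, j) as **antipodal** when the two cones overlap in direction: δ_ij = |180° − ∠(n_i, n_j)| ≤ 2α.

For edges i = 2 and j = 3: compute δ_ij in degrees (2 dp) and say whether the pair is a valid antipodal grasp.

δ = 102.69°, invalid

α = atan 0.1 = 5.71°;  2α = 11.42°
edge 2: e_2 = (+4.76, -0.39);  n_2 = (-0.0817, -0.9967)
edge 3: e_3 = (+1.28, +4.09);  n_3 = (+0.9544, -0.2987)
∠(n_2, n_3) = 77.31°
δ = |180° − 77.31°| = 102.69°
102.69° > 2α = 11.42°  →  invalid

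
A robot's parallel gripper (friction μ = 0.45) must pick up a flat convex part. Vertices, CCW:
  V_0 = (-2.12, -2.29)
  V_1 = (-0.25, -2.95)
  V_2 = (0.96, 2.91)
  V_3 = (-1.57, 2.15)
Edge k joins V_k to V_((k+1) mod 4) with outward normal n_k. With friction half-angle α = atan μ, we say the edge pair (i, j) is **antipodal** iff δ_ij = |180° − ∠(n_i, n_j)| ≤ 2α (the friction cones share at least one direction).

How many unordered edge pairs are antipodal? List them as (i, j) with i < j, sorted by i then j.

α = atan 0.45 = 24.23°;  2α = 48.46°
n_0 = (-0.3328, -0.9430)
n_1 = (+0.9793, -0.2022)
n_2 = (-0.2877, +0.9577)
n_3 = (-0.9924, +0.1229)
  (0,1): δ = 82.23°  ·
  (0,2): δ = 36.16°  ✓
  (0,3): δ = 102.38°  ·
  (1,2): δ = 61.61°  ·
  (1,3): δ = 4.61°  ✓
  (2,3): δ = 113.78°  ·
antipodal pairs: 2

count = 2; pairs: (0,2), (1,3)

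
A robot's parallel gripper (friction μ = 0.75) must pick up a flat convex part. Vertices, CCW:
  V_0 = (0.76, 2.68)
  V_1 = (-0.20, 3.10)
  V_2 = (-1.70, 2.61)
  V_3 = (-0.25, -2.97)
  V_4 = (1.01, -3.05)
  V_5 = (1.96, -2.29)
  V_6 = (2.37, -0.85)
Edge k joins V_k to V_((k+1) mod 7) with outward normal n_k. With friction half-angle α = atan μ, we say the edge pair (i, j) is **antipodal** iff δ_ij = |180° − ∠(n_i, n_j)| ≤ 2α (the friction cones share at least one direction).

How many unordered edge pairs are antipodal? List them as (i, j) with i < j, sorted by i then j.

α = atan 0.75 = 36.87°;  2α = 73.74°
n_0 = (+0.4008, +0.9162)
n_1 = (-0.3105, +0.9506)
n_2 = (-0.9679, -0.2515)
n_3 = (-0.0634, -0.9980)
n_4 = (+0.6247, -0.7809)
n_5 = (+0.9618, -0.2738)
n_6 = (+0.9098, +0.4150)
  (0,1): δ = 138.28°  ·
  (0,2): δ = 51.80°  ✓
  (0,3): δ = 20.00°  ✓
  (0,4): δ = 62.29°  ✓
  (0,5): δ = 97.74°  ·
  (0,6): δ = 138.15°  ·
  (1,2): δ = 93.52°  ·
  (1,3): δ = 21.72°  ✓
  (1,4): δ = 20.57°  ✓
  (1,5): δ = 56.02°  ✓
  (1,6): δ = 96.43°  ·
  (2,3): δ = 108.20°  ·
  (2,4): δ = 65.91°  ✓
  (2,5): δ = 30.46°  ✓
  (2,6): δ = 9.95°  ✓
  (3,4): δ = 137.71°  ·
  (3,5): δ = 102.26°  ·
  (3,6): δ = 61.85°  ✓
  (4,5): δ = 144.55°  ·
  (4,6): δ = 104.14°  ·
  (5,6): δ = 139.59°  ·
antipodal pairs: 10

count = 10; pairs: (0,2), (0,3), (0,4), (1,3), (1,4), (1,5), (2,4), (2,5), (2,6), (3,6)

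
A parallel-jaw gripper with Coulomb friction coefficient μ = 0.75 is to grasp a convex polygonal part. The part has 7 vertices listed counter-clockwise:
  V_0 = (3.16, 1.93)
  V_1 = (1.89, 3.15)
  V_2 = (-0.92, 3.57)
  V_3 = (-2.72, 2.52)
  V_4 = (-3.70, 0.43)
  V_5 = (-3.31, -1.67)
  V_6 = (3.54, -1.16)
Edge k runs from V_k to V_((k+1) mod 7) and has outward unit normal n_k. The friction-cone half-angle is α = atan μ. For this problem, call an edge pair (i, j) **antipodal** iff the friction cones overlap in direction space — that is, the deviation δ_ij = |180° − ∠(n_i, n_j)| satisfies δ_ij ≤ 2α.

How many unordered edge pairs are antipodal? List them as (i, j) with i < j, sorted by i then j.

α = atan 0.75 = 36.87°;  2α = 73.74°
n_0 = (+0.6928, +0.7212)
n_1 = (+0.1478, +0.9890)
n_2 = (-0.5039, +0.8638)
n_3 = (-0.9054, +0.4245)
n_4 = (-0.9832, -0.1826)
n_5 = (+0.0742, -0.9972)
n_6 = (+0.9925, +0.1221)
  (0,1): δ = 144.65°  ·
  (0,2): δ = 105.89°  ·
  (0,3): δ = 71.27°  ✓
  (0,4): δ = 35.63°  ✓
  (0,5): δ = 48.11°  ✓
  (0,6): δ = 140.86°  ·
  (1,2): δ = 141.24°  ·
  (1,3): δ = 106.62°  ·
  (1,4): δ = 70.98°  ✓
  (1,5): δ = 12.76°  ✓
  (1,6): δ = 105.51°  ·
  (2,3): δ = 145.38°  ·
  (2,4): δ = 109.74°  ·
  (2,5): δ = 26.00°  ✓
  (2,6): δ = 66.75°  ✓
  (3,4): δ = 144.36°  ·
  (3,5): δ = 60.62°  ✓
  (3,6): δ = 32.13°  ✓
  (4,5): δ = 96.26°  ·
  (4,6): δ = 3.51°  ✓
  (5,6): δ = 87.25°  ·
antipodal pairs: 10

count = 10; pairs: (0,3), (0,4), (0,5), (1,4), (1,5), (2,5), (2,6), (3,5), (3,6), (4,6)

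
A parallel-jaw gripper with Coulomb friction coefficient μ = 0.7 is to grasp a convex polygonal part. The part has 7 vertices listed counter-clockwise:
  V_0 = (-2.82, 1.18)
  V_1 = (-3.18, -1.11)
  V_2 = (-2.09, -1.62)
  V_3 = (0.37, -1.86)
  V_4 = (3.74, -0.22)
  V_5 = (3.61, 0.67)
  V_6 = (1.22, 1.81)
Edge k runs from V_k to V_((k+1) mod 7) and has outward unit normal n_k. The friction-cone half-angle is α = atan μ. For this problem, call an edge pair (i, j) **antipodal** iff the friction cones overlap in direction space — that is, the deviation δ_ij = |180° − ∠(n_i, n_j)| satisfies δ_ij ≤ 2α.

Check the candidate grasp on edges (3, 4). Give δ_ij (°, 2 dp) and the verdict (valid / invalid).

δ = 107.64°, invalid

α = atan 0.7 = 34.99°;  2α = 69.98°
edge 3: e_3 = (+3.37, +1.64);  n_3 = (+0.4376, -0.8992)
edge 4: e_4 = (-0.13, +0.89);  n_4 = (+0.9895, +0.1445)
∠(n_3, n_4) = 72.36°
δ = |180° − 72.36°| = 107.64°
107.64° > 2α = 69.98°  →  invalid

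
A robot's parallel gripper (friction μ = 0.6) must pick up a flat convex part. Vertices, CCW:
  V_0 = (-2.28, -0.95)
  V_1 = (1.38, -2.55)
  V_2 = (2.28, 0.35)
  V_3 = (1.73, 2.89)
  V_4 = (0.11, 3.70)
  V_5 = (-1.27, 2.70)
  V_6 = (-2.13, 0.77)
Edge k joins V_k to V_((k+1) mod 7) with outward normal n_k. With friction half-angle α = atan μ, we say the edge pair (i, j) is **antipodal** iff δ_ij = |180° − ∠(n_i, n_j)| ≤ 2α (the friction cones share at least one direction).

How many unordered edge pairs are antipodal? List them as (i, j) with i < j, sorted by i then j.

α = atan 0.6 = 30.96°;  2α = 61.93°
n_0 = (-0.4006, -0.9163)
n_1 = (+0.9551, -0.2964)
n_2 = (+0.9773, +0.2116)
n_3 = (+0.4472, +0.8944)
n_4 = (-0.5868, +0.8097)
n_5 = (-0.9134, +0.4070)
n_6 = (-0.9962, +0.0869)
  (0,1): δ = 83.63°  ·
  (0,2): δ = 54.17°  ✓
  (0,3): δ = 2.95°  ✓
  (0,4): δ = 59.54°  ✓
  (0,5): δ = 89.60°  ·
  (0,6): δ = 108.63°  ·
  (1,2): δ = 150.54°  ·
  (1,3): δ = 99.32°  ·
  (1,4): δ = 36.83°  ✓
  (1,5): δ = 6.78°  ✓
  (1,6): δ = 12.26°  ✓
  (2,3): δ = 128.78°  ·
  (2,4): δ = 66.29°  ·
  (2,5): δ = 36.24°  ✓
  (2,6): δ = 17.20°  ✓
  (3,4): δ = 117.51°  ·
  (3,5): δ = 87.45°  ·
  (3,6): δ = 68.42°  ·
  (4,5): δ = 149.95°  ·
  (4,6): δ = 130.91°  ·
  (5,6): δ = 160.97°  ·
antipodal pairs: 8

count = 8; pairs: (0,2), (0,3), (0,4), (1,4), (1,5), (1,6), (2,5), (2,6)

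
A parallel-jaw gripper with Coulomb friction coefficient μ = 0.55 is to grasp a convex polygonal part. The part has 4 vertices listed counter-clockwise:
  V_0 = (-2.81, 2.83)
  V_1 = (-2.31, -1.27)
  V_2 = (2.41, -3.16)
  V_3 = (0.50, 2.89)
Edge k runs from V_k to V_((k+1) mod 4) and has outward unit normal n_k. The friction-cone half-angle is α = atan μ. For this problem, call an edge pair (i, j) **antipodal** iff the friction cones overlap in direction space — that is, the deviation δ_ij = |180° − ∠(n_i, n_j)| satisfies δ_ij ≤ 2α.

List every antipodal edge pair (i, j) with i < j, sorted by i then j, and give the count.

count = 3; pairs: (0,2), (1,2), (1,3)

α = atan 0.55 = 28.81°;  2α = 57.62°
n_0 = (-0.9926, -0.1211)
n_1 = (-0.3717, -0.9283)
n_2 = (+0.9536, +0.3011)
n_3 = (-0.0181, +0.9998)
  (0,1): δ = 118.78°  ·
  (0,2): δ = 10.57°  ✓
  (0,3): δ = 84.09°  ·
  (1,2): δ = 50.66°  ✓
  (1,3): δ = 22.86°  ✓
  (2,3): δ = 106.48°  ·
antipodal pairs: 3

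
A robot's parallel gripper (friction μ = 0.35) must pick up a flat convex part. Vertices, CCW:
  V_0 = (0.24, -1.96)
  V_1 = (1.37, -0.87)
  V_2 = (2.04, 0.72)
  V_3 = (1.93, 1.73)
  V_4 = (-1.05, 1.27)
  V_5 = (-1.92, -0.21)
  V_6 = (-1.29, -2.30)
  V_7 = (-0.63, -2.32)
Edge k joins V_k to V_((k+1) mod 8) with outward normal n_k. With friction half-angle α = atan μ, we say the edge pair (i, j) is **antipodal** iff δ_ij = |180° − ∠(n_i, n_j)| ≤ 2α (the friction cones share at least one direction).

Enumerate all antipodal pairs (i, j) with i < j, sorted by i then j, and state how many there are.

count = 8; pairs: (0,3), (0,4), (1,4), (2,4), (2,5), (3,6), (3,7), (4,7)

α = atan 0.35 = 19.29°;  2α = 38.58°
n_0 = (+0.6943, -0.7197)
n_1 = (+0.9215, -0.3883)
n_2 = (+0.9941, +0.1083)
n_3 = (-0.1526, +0.9883)
n_4 = (-0.8621, +0.5068)
n_5 = (-0.9574, -0.2886)
n_6 = (-0.0303, -0.9995)
n_7 = (+0.3824, -0.9240)
  (0,1): δ = 156.82°  ·
  (0,2): δ = 127.75°  ·
  (0,3): δ = 35.19°  ✓
  (0,4): δ = 15.58°  ✓
  (0,5): δ = 62.81°  ·
  (0,6): δ = 134.30°  ·
  (0,7): δ = 158.51°  ·
  (1,2): δ = 150.93°  ·
  (1,3): δ = 58.38°  ·
  (1,4): δ = 7.60°  ✓
  (1,5): δ = 39.62°  ·
  (1,6): δ = 111.11°  ·
  (1,7): δ = 135.33°  ·
  (2,3): δ = 87.44°  ·
  (2,4): δ = 36.66°  ✓
  (2,5): δ = 10.56°  ✓
  (2,6): δ = 82.05°  ·
  (2,7): δ = 106.26°  ·
  (3,4): δ = 129.22°  ·
  (3,5): δ = 82.00°  ·
  (3,6): δ = 10.51°  ✓
  (3,7): δ = 13.70°  ✓
  (4,5): δ = 132.78°  ·
  (4,6): δ = 61.29°  ·
  (4,7): δ = 37.07°  ✓
  (5,6): δ = 108.51°  ·
  (5,7): δ = 84.30°  ·
  (6,7): δ = 155.78°  ·
antipodal pairs: 8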